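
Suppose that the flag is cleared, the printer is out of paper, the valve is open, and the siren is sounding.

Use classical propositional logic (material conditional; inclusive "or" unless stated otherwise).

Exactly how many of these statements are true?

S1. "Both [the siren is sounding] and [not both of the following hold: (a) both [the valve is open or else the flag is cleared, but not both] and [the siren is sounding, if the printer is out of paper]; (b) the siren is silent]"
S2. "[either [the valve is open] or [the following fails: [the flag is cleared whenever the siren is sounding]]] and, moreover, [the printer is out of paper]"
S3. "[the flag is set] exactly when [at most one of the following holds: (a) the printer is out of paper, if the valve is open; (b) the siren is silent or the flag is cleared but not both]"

Let S = "the siren is sounding" (True), R = "the valve is open" (True), P = "the flag is set" (False), Q = "the printer has paper" (False).

S1: Parsed as S and (((R xor not P) and (not Q -> S)) nand not S)

not P = not False = True
R xor not P = True xor True = False
not Q = not False = True
not Q -> S = True -> True = True
(R xor not P) and (not Q -> S) = False and True = False
not S = not True = False
((R xor not P) and (not Q -> S)) nand not S = False nand False = True
S and (((R xor not P) and (not Q -> S)) nand not S) = True and True = True
So S1 is true.

S2: In symbols: (R or not (S -> not P)) and not Q

not P = not False = True
S -> not P = True -> True = True
not (S -> not P) = not True = False
R or not (S -> not P) = True or False = True
not Q = not False = True
(R or not (S -> not P)) and not Q = True and True = True
Thus S2 is true.

S3: In symbols: P iff ((R -> not Q) nand (not S xor not P))

not Q = not False = True
R -> not Q = True -> True = True
not S = not True = False
not P = not False = True
not S xor not P = False xor True = True
(R -> not Q) nand (not S xor not P) = True nand True = False
P iff ((R -> not Q) nand (not S xor not P)) = False iff False = True
Thus S3 is true.

3 of the 3 statements are true (S1, S2, S3).

3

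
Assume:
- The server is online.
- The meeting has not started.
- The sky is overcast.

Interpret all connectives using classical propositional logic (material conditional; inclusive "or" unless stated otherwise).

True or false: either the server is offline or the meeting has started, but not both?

false

Let P = "the server is online" (T), Q = "the meeting has started" (F).
In symbols: ¬P ⊕ Q

¬P = ¬T = F
¬P ⊕ Q = F ⊕ F = F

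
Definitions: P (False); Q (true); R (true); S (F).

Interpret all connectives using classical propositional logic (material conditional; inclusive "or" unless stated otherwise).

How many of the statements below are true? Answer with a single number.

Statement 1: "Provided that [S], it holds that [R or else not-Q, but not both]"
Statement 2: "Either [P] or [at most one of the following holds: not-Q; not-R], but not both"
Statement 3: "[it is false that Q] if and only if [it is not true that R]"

3

Statement 1: Parsed as S → (R ⊕ ¬Q)

¬Q = ¬T = F
R ⊕ ¬Q = T ⊕ F = T
S → (R ⊕ ¬Q) = F → T = T
Thus Statement 1 is true.

Statement 2: In symbols: P ⊕ (¬Q ↑ ¬R)

¬Q = ¬T = F
¬R = ¬T = F
¬Q ↑ ¬R = F ↑ F = T
P ⊕ (¬Q ↑ ¬R) = F ⊕ T = T
Thus Statement 2 is true.

Statement 3: Formalization: ¬Q ↔ ¬R

¬Q = ¬T = F
¬R = ¬T = F
¬Q ↔ ¬R = F ↔ F = T
Thus Statement 3 is true.

True statements: 3 (Statement 1, Statement 2, Statement 3).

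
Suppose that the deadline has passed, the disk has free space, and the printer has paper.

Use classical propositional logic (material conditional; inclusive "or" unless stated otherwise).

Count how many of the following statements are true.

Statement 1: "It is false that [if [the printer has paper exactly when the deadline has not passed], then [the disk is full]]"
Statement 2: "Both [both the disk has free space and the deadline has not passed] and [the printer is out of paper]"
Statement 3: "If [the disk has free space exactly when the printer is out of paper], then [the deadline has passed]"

Let R = "the printer has paper" (True), P = "the deadline has passed" (True), Q = "the disk is full" (False).

Statement 1: Formalization: not ((R iff not P) -> Q)

not P = not True = False
R iff not P = True iff False = False
(R iff not P) -> Q = False -> False = True
not ((R iff not P) -> Q) = not True = False
Thus Statement 1 is false.

Statement 2: Formalization: (not Q and not P) and not R

not Q = not False = True
not P = not True = False
not Q and not P = True and False = False
not R = not True = False
(not Q and not P) and not R = False and False = False
Hence Statement 2 is false.

Statement 3: In symbols: (not Q iff not R) -> P

not Q = not False = True
not R = not True = False
not Q iff not R = True iff False = False
(not Q iff not R) -> P = False -> True = True
Thus Statement 3 is true.

True statements: 1.

1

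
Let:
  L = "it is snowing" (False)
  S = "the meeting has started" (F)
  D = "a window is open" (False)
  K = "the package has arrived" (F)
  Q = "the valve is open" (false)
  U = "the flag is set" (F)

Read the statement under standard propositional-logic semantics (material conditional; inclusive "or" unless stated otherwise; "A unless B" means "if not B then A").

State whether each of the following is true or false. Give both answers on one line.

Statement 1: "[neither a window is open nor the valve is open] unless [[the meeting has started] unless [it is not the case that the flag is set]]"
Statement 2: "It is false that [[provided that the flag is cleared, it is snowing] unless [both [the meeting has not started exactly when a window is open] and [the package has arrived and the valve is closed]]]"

Statement 1 T / Statement 2 T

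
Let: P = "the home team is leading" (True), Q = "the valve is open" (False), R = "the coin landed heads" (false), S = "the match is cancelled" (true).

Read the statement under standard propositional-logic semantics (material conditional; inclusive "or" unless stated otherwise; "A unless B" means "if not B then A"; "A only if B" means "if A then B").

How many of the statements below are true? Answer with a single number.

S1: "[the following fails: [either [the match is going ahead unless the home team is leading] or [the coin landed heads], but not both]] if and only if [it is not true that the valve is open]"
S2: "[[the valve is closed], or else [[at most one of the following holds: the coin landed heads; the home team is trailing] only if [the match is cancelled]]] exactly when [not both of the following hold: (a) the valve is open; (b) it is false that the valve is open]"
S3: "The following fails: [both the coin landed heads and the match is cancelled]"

2

S1: In symbols: not ((not S or P) xor R) iff not Q

not S = not True = False
not S or P = False or True = True
(not S or P) xor R = True xor False = True
not ((not S or P) xor R) = not True = False
not Q = not False = True
not ((not S or P) xor R) iff not Q = False iff True = False
Thus S1 is false.

S2: In symbols: (not Q or ((R nand not P) -> S)) iff (Q nand not Q)

not Q = not False = True
not P = not True = False
R nand not P = False nand False = True
(R nand not P) -> S = True -> True = True
not Q or ((R nand not P) -> S) = True or True = True
not Q = not False = True
Q nand not Q = False nand True = True
(not Q or ((R nand not P) -> S)) iff (Q nand not Q) = True iff True = True
Hence S2 is true.

S3: In symbols: not (R and S)

R and S = False and True = False
not (R and S) = not False = True
Thus S3 is true.

True statements: 2 (S2, S3).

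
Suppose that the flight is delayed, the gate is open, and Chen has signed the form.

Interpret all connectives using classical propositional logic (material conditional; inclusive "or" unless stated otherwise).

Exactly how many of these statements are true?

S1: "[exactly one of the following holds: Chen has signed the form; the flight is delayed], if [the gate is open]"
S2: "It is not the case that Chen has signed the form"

Let Q = "the gate is open" (T), R = "Chen has signed the form" (T), P = "the flight is delayed" (T).

S1: Parsed as Q -> (R xor P)

R xor P = T xor T = F
Q -> (R xor P) = T -> F = F
So S1 is false.

S2: In symbols: ~R

~R = ~T = F
So S2 is false.

True statements: 0 (none).

0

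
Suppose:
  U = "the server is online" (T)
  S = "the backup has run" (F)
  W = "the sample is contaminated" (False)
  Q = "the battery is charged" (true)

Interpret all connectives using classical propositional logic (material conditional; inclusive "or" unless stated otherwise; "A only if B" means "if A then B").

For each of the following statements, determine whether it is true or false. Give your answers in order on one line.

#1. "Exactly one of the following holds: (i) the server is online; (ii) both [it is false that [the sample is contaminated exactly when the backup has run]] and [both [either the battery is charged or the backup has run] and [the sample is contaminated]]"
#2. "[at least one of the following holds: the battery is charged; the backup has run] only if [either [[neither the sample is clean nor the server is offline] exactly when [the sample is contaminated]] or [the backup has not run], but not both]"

#1 true; #2 false

#1: This is U ⊕ (¬(W ↔ S) ∧ ((Q ∨ S) ∧ W)).

W ↔ S = F ↔ F = T
¬(W ↔ S) = ¬T = F
Q ∨ S = T ∨ F = T
(Q ∨ S) ∧ W = T ∧ F = F
¬(W ↔ S) ∧ ((Q ∨ S) ∧ W) = F ∧ F = F
U ⊕ (¬(W ↔ S) ∧ ((Q ∨ S) ∧ W)) = T ⊕ F = T
So #1 is true.

#2: This is (Q ∨ S) → (((¬W ↓ ¬U) ↔ W) ⊕ ¬S).

Q ∨ S = T ∨ F = T
¬W = ¬F = T
¬U = ¬T = F
¬W ↓ ¬U = T ↓ F = F
(¬W ↓ ¬U) ↔ W = F ↔ F = T
¬S = ¬F = T
((¬W ↓ ¬U) ↔ W) ⊕ ¬S = T ⊕ T = F
(Q ∨ S) → (((¬W ↓ ¬U) ↔ W) ⊕ ¬S) = T → F = F
So #2 is false.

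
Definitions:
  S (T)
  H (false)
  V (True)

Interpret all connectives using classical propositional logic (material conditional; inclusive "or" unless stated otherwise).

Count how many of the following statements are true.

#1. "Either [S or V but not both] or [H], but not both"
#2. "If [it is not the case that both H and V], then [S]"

1

#1: Formalization: (S xor V) xor H

S xor V = True xor True = False
(S xor V) xor H = False xor False = False
So #1 is false.

#2: Parsed as (H nand V) -> S

H nand V = False nand True = True
(H nand V) -> S = True -> True = True
So #2 is true.

1 of the 2 statements is true.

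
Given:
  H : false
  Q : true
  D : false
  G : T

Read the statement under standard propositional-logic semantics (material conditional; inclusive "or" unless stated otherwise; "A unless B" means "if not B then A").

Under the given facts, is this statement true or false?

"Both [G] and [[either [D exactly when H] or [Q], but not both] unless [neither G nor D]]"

The statement is false.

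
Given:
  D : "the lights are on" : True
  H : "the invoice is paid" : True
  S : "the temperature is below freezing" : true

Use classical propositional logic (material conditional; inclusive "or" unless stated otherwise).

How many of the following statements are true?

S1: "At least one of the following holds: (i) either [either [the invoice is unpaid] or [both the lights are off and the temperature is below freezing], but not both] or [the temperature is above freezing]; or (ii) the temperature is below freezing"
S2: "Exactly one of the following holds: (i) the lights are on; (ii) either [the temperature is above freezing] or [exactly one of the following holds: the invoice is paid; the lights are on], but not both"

2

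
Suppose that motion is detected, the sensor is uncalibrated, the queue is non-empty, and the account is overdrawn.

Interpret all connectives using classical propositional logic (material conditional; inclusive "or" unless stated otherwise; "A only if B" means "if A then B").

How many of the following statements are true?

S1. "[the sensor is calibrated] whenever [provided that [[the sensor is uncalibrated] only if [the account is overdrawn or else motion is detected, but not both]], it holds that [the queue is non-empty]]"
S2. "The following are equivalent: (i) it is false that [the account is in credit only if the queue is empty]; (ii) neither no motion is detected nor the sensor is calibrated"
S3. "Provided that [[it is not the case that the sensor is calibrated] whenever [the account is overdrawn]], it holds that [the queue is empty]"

Let G = "the sensor is calibrated" (False), Q = "the account is overdrawn" (True), P = "motion is detected" (True), L = "the queue is empty" (False).

S1: This is ((not G -> (Q xor P)) -> not L) -> G.

not G = not False = True
Q xor P = True xor True = False
not G -> (Q xor P) = True -> False = False
not L = not False = True
(not G -> (Q xor P)) -> not L = False -> True = True
((not G -> (Q xor P)) -> not L) -> G = True -> False = False
Thus S1 is false.

S2: In symbols: not (not Q -> L) iff (not P nor G)

not Q = not True = False
not Q -> L = False -> False = True
not (not Q -> L) = not True = False
not P = not True = False
not P nor G = False nor False = True
not (not Q -> L) iff (not P nor G) = False iff True = False
Thus S2 is false.

S3: Parsed as (Q -> not G) -> L

not G = not False = True
Q -> not G = True -> True = True
(Q -> not G) -> L = True -> False = False
So S3 is false.

Count: 0.

0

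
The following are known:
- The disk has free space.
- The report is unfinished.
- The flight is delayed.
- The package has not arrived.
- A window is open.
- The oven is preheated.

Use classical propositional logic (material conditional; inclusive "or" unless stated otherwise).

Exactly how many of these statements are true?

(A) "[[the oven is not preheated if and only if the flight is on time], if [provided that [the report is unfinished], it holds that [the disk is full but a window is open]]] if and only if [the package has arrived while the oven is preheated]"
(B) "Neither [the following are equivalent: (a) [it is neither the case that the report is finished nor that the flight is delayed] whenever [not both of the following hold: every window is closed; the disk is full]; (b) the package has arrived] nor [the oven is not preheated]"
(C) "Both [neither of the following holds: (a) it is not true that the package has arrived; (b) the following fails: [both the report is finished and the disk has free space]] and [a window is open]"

Let Q = "the report is finished" (False), P = "the disk is full" (False), U = "a window is open" (True), V = "the oven is preheated" (True), R = "the flight is delayed" (True), S = "the package has arrived" (False).

(A): Formalization: ((not Q -> (P and U)) -> (not V iff not R)) iff (S and V)

not Q = not False = True
P and U = False and True = False
not Q -> (P and U) = True -> False = False
not V = not True = False
not R = not True = False
not V iff not R = False iff False = True
(not Q -> (P and U)) -> (not V iff not R) = False -> True = True
S and V = False and True = False
((not Q -> (P and U)) -> (not V iff not R)) iff (S and V) = True iff False = False
Thus (A) is false.

(B): In symbols: (((not U nand P) -> (Q nor R)) iff S) nor not V

not U = not True = False
not U nand P = False nand False = True
Q nor R = False nor True = False
(not U nand P) -> (Q nor R) = True -> False = False
((not U nand P) -> (Q nor R)) iff S = False iff False = True
not V = not True = False
(((not U nand P) -> (Q nor R)) iff S) nor not V = True nor False = False
Hence (B) is false.

(C): This is (not S nor not (Q and not P)) and U.

not S = not False = True
not P = not False = True
Q and not P = False and True = False
not (Q and not P) = not False = True
not S nor not (Q and not P) = True nor True = False
(not S nor not (Q and not P)) and U = False and True = False
Thus (C) is false.

True statements: 0 (none).

0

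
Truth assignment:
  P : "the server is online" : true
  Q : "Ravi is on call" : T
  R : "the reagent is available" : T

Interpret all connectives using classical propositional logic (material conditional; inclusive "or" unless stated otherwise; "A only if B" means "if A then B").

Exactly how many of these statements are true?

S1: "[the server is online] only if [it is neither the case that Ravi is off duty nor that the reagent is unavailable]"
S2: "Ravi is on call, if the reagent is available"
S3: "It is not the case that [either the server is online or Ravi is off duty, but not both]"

2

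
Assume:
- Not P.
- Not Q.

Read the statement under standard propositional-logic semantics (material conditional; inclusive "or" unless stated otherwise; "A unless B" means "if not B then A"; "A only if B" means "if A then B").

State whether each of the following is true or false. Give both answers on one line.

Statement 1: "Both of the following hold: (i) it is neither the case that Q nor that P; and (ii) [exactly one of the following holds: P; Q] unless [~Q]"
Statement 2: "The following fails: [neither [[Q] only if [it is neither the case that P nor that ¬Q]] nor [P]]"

Statement 1 T; Statement 2 T

Statement 1: This is (Q nor P) and ((P xor Q) or not Q).

Q nor P = False nor False = True
P xor Q = False xor False = False
not Q = not False = True
(P xor Q) or not Q = False or True = True
(Q nor P) and ((P xor Q) or not Q) = True and True = True
Hence Statement 1 is true.

Statement 2: This is not ((Q -> (P nor not Q)) nor P).

not Q = not False = True
P nor not Q = False nor True = False
Q -> (P nor not Q) = False -> False = True
(Q -> (P nor not Q)) nor P = True nor False = False
not ((Q -> (P nor not Q)) nor P) = not False = True
Thus Statement 2 is true.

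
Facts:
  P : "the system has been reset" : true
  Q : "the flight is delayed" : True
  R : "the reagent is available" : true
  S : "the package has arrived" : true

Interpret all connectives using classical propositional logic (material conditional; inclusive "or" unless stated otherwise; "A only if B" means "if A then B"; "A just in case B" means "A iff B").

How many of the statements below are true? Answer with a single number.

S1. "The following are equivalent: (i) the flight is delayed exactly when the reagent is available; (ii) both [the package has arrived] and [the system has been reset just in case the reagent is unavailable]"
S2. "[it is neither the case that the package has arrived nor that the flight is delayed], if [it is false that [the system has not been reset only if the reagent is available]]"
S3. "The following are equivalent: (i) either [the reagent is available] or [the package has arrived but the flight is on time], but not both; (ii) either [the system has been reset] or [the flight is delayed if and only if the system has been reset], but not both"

S1: Parsed as (Q iff R) iff (S and (P iff not R))

Q iff R = True iff True = True
not R = not True = False
P iff not R = True iff False = False
S and (P iff not R) = True and False = False
(Q iff R) iff (S and (P iff not R)) = True iff False = False
Thus S1 is false.

S2: Formalization: not (not P -> R) -> (S nor Q)

not P = not True = False
not P -> R = False -> True = True
not (not P -> R) = not True = False
S nor Q = True nor True = False
not (not P -> R) -> (S nor Q) = False -> False = True
Thus S2 is true.

S3: Formalization: (R xor (S and not Q)) iff (P xor (Q iff P))

not Q = not True = False
S and not Q = True and False = False
R xor (S and not Q) = True xor False = True
Q iff P = True iff True = True
P xor (Q iff P) = True xor True = False
(R xor (S and not Q)) iff (P xor (Q iff P)) = True iff False = False
Thus S3 is false.

True statements: 1 (S2).

1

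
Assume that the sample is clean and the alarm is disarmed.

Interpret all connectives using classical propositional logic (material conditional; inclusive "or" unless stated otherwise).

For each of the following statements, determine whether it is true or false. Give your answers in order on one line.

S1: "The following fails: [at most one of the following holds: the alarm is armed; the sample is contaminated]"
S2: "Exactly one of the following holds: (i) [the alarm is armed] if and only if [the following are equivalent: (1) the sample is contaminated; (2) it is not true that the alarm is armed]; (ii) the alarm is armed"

Let Q = "the alarm is armed" (F), P = "the sample is contaminated" (F).

S1: Parsed as ~(Q nand P)

Q nand P = F nand F = T
~(Q nand P) = ~T = F
So S1 is false.

S2: Formalization: (Q <-> (P <-> ~Q)) xor Q

~Q = ~F = T
P <-> ~Q = F <-> T = F
Q <-> (P <-> ~Q) = F <-> F = T
(Q <-> (P <-> ~Q)) xor Q = T xor F = T
Hence S2 is true.

S1 False, S2 True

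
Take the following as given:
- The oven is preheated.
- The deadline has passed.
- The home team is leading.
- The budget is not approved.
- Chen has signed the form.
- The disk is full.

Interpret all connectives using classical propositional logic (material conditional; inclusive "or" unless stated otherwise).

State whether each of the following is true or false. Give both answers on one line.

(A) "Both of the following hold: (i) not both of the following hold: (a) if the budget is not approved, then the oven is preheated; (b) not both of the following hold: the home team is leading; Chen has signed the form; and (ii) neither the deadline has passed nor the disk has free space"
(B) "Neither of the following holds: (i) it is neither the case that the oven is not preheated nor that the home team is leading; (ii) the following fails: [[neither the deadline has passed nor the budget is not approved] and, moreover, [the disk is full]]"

(A) false / (B) false

Let S = "the budget is approved" (F), P = "the oven is preheated" (T), R = "the home team is leading" (T), U = "Chen has signed the form" (T), Q = "the deadline has passed" (T), V = "the disk is full" (T).

(A): In symbols: ((~S -> P) nand (R nand U)) & (Q nor ~V)

~S = ~F = T
~S -> P = T -> T = T
R nand U = T nand T = F
(~S -> P) nand (R nand U) = T nand F = T
~V = ~T = F
Q nor ~V = T nor F = F
((~S -> P) nand (R nand U)) & (Q nor ~V) = T & F = F
Hence (A) is false.

(B): This is (~P nor R) nor ~((Q nor ~S) & V).

~P = ~T = F
~P nor R = F nor T = F
~S = ~F = T
Q nor ~S = T nor T = F
(Q nor ~S) & V = F & T = F
~((Q nor ~S) & V) = ~F = T
(~P nor R) nor ~((Q nor ~S) & V) = F nor T = F
Thus (B) is false.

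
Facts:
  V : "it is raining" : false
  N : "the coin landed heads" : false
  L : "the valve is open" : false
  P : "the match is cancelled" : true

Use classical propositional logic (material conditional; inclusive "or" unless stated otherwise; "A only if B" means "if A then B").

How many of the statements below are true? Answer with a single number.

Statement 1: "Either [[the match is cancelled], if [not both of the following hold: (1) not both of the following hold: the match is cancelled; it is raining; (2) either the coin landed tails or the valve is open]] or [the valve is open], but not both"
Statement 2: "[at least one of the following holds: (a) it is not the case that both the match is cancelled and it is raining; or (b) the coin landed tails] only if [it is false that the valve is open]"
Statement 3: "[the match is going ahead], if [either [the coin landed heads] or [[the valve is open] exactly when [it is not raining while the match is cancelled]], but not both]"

Statement 1: In symbols: (((P nand V) nand (~N | L)) -> P) xor L

P nand V = T nand F = T
~N = ~F = T
~N | L = T | F = T
(P nand V) nand (~N | L) = T nand T = F
((P nand V) nand (~N | L)) -> P = F -> T = T
(((P nand V) nand (~N | L)) -> P) xor L = T xor F = T
Hence Statement 1 is true.

Statement 2: Parsed as ((P nand V) | ~N) -> ~L

P nand V = T nand F = T
~N = ~F = T
(P nand V) | ~N = T | T = T
~L = ~F = T
((P nand V) | ~N) -> ~L = T -> T = T
Hence Statement 2 is true.

Statement 3: Formalization: (N xor (L <-> (~V & P))) -> ~P

~V = ~F = T
~V & P = T & T = T
L <-> (~V & P) = F <-> T = F
N xor (L <-> (~V & P)) = F xor F = F
~P = ~T = F
(N xor (L <-> (~V & P))) -> ~P = F -> F = T
Thus Statement 3 is true.

Count: 3.

3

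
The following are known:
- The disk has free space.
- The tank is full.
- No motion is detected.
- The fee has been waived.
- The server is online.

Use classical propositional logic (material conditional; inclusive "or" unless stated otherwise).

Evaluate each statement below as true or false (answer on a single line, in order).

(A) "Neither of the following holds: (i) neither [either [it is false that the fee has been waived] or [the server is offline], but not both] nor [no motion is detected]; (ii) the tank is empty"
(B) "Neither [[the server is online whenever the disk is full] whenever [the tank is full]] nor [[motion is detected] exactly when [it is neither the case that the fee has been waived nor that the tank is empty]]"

(A) T; (B) F

Let K = "the fee has been waived" (T), V = "the server is online" (T), M = "motion is detected" (F), G = "the tank is full" (T), H = "the disk is full" (F).

(A): This is ((~K xor ~V) nor ~M) nor ~G.

~K = ~T = F
~V = ~T = F
~K xor ~V = F xor F = F
~M = ~F = T
(~K xor ~V) nor ~M = F nor T = F
~G = ~T = F
((~K xor ~V) nor ~M) nor ~G = F nor F = T
So (A) is true.

(B): In symbols: (G -> (H -> V)) nor (M <-> (K nor ~G))

H -> V = F -> T = T
G -> (H -> V) = T -> T = T
~G = ~T = F
K nor ~G = T nor F = F
M <-> (K nor ~G) = F <-> F = T
(G -> (H -> V)) nor (M <-> (K nor ~G)) = T nor T = F
So (B) is false.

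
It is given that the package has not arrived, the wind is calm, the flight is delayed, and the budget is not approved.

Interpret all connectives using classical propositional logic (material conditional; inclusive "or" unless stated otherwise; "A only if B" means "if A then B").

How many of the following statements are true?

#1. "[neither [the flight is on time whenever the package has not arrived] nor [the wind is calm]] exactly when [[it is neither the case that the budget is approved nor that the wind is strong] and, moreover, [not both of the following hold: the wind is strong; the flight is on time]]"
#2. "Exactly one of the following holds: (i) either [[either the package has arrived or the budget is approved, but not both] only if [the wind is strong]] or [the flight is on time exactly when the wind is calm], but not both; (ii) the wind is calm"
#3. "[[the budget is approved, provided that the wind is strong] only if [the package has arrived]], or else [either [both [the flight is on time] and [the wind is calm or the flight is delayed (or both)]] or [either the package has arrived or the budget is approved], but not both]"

0

Let V = "the package has arrived" (F), G = "the flight is delayed" (T), R = "the wind is strong" (F), W = "the budget is approved" (F).

#1: Parsed as ((¬V → ¬G) ↓ ¬R) ↔ ((W ↓ R) ∧ (R ↑ ¬G))

¬V = ¬F = T
¬G = ¬T = F
¬V → ¬G = T → F = F
¬R = ¬F = T
(¬V → ¬G) ↓ ¬R = F ↓ T = F
W ↓ R = F ↓ F = T
¬G = ¬T = F
R ↑ ¬G = F ↑ F = T
(W ↓ R) ∧ (R ↑ ¬G) = T ∧ T = T
((¬V → ¬G) ↓ ¬R) ↔ ((W ↓ R) ∧ (R ↑ ¬G)) = F ↔ T = F
So #1 is false.

#2: Formalization: (((V ⊕ W) → R) ⊕ (¬G ↔ ¬R)) ⊕ ¬R

V ⊕ W = F ⊕ F = F
(V ⊕ W) → R = F → F = T
¬G = ¬T = F
¬R = ¬F = T
¬G ↔ ¬R = F ↔ T = F
((V ⊕ W) → R) ⊕ (¬G ↔ ¬R) = T ⊕ F = T
¬R = ¬F = T
(((V ⊕ W) → R) ⊕ (¬G ↔ ¬R)) ⊕ ¬R = T ⊕ T = F
So #2 is false.

#3: This is ((R → W) → V) ∨ ((¬G ∧ (¬R ∨ G)) ⊕ (V ∨ W)).

R → W = F → F = T
(R → W) → V = T → F = F
¬G = ¬T = F
¬R = ¬F = T
¬R ∨ G = T ∨ T = T
¬G ∧ (¬R ∨ G) = F ∧ T = F
V ∨ W = F ∨ F = F
(¬G ∧ (¬R ∨ G)) ⊕ (V ∨ W) = F ⊕ F = F
((R → W) → V) ∨ ((¬G ∧ (¬R ∨ G)) ⊕ (V ∨ W)) = F ∨ F = F
Thus #3 is false.

Count: 0.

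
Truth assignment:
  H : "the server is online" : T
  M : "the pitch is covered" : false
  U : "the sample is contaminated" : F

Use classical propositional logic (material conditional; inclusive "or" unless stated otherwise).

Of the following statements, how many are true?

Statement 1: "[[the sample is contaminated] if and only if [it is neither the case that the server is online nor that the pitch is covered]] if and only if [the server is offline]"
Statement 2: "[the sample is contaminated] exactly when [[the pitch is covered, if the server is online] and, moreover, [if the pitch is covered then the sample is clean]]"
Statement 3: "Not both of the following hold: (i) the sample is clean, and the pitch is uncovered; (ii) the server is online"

Statement 1: Formalization: (U iff (H nor M)) iff not H

H nor M = True nor False = False
U iff (H nor M) = False iff False = True
not H = not True = False
(U iff (H nor M)) iff not H = True iff False = False
Hence Statement 1 is false.

Statement 2: This is U iff ((H -> M) and (M -> not U)).

H -> M = True -> False = False
not U = not False = True
M -> not U = False -> True = True
(H -> M) and (M -> not U) = False and True = False
U iff ((H -> M) and (M -> not U)) = False iff False = True
Hence Statement 2 is true.

Statement 3: Parsed as (not U and not M) nand H

not U = not False = True
not M = not False = True
not U and not M = True and True = True
(not U and not M) nand H = True nand True = False
So Statement 3 is false.

True statements: 1.

1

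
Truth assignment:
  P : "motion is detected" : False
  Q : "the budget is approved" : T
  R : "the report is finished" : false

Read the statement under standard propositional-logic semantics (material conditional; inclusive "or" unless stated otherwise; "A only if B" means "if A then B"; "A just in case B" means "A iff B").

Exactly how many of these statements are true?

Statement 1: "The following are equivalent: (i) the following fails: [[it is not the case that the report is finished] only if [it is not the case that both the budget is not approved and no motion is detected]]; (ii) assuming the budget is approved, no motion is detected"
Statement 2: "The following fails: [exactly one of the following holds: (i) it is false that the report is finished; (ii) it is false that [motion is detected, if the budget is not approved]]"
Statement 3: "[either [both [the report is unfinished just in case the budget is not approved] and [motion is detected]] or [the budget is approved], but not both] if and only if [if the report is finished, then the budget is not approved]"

Statement 1: Parsed as ¬(¬R → (¬Q ↑ ¬P)) ↔ (Q → ¬P)

¬R = ¬F = T
¬Q = ¬T = F
¬P = ¬F = T
¬Q ↑ ¬P = F ↑ T = T
¬R → (¬Q ↑ ¬P) = T → T = T
¬(¬R → (¬Q ↑ ¬P)) = ¬T = F
¬P = ¬F = T
Q → ¬P = T → T = T
¬(¬R → (¬Q ↑ ¬P)) ↔ (Q → ¬P) = F ↔ T = F
Thus Statement 1 is false.

Statement 2: Formalization: ¬(¬R ⊕ ¬(¬Q → P))

¬R = ¬F = T
¬Q = ¬T = F
¬Q → P = F → F = T
¬(¬Q → P) = ¬T = F
¬R ⊕ ¬(¬Q → P) = T ⊕ F = T
¬(¬R ⊕ ¬(¬Q → P)) = ¬T = F
Hence Statement 2 is false.

Statement 3: Formalization: (((¬R ↔ ¬Q) ∧ P) ⊕ Q) ↔ (R → ¬Q)

¬R = ¬F = T
¬Q = ¬T = F
¬R ↔ ¬Q = T ↔ F = F
(¬R ↔ ¬Q) ∧ P = F ∧ F = F
((¬R ↔ ¬Q) ∧ P) ⊕ Q = F ⊕ T = T
¬Q = ¬T = F
R → ¬Q = F → F = T
(((¬R ↔ ¬Q) ∧ P) ⊕ Q) ↔ (R → ¬Q) = T ↔ T = T
Hence Statement 3 is true.

True statements: 1 (Statement 3).

1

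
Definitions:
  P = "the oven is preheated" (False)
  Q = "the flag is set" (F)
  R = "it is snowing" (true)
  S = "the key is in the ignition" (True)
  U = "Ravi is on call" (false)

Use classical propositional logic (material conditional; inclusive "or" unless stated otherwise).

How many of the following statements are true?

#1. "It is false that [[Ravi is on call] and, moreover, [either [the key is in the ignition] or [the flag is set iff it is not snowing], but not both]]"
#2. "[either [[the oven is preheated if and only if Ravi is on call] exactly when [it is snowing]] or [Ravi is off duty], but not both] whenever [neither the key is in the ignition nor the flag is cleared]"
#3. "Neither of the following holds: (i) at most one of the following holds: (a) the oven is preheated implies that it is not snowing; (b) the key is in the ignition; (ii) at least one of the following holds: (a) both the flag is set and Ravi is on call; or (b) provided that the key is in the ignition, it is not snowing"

3

#1: Formalization: ¬(U ∧ (S ⊕ (Q ↔ ¬R)))

¬R = ¬T = F
Q ↔ ¬R = F ↔ F = T
S ⊕ (Q ↔ ¬R) = T ⊕ T = F
U ∧ (S ⊕ (Q ↔ ¬R)) = F ∧ F = F
¬(U ∧ (S ⊕ (Q ↔ ¬R))) = ¬F = T
Thus #1 is true.

#2: This is (S ↓ ¬Q) → (((P ↔ U) ↔ R) ⊕ ¬U).

¬Q = ¬F = T
S ↓ ¬Q = T ↓ T = F
P ↔ U = F ↔ F = T
(P ↔ U) ↔ R = T ↔ T = T
¬U = ¬F = T
((P ↔ U) ↔ R) ⊕ ¬U = T ⊕ T = F
(S ↓ ¬Q) → (((P ↔ U) ↔ R) ⊕ ¬U) = F → F = T
So #2 is true.

#3: Parsed as ((P → ¬R) ↑ S) ↓ ((Q ∧ U) ∨ (S → ¬R))

¬R = ¬T = F
P → ¬R = F → F = T
(P → ¬R) ↑ S = T ↑ T = F
Q ∧ U = F ∧ F = F
¬R = ¬T = F
S → ¬R = T → F = F
(Q ∧ U) ∨ (S → ¬R) = F ∨ F = F
((P → ¬R) ↑ S) ↓ ((Q ∧ U) ∨ (S → ¬R)) = F ↓ F = T
Thus #3 is true.

3 of the 3 statements are true (#1, #2, #3).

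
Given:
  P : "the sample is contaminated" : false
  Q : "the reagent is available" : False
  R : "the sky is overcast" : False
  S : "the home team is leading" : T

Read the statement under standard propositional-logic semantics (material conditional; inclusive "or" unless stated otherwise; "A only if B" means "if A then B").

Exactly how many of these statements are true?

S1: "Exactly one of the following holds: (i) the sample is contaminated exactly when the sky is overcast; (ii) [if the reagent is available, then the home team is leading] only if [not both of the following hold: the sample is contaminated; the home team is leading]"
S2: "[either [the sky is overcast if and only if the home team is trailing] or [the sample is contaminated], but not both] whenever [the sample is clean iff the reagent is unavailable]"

S1: Formalization: (P iff R) xor ((Q -> S) -> (P nand S))

P iff R = False iff False = True
Q -> S = False -> True = True
P nand S = False nand True = True
(Q -> S) -> (P nand S) = True -> True = True
(P iff R) xor ((Q -> S) -> (P nand S)) = True xor True = False
So S1 is false.

S2: Formalization: (not P iff not Q) -> ((R iff not S) xor P)

not P = not False = True
not Q = not False = True
not P iff not Q = True iff True = True
not S = not True = False
R iff not S = False iff False = True
(R iff not S) xor P = True xor False = True
(not P iff not Q) -> ((R iff not S) xor P) = True -> True = True
So S2 is true.

Count: 1.

1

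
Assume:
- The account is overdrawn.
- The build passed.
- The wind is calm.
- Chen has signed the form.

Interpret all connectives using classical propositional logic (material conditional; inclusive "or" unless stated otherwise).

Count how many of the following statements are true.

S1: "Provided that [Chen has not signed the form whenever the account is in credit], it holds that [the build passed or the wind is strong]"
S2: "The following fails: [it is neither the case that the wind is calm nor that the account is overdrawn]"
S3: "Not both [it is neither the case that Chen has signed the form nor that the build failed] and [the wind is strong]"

3

Let P = "the account is overdrawn" (T), S = "Chen has signed the form" (T), Q = "the build passed" (T), R = "the wind is strong" (F).

S1: Formalization: (¬P → ¬S) → (Q ∨ R)

¬P = ¬T = F
¬S = ¬T = F
¬P → ¬S = F → F = T
Q ∨ R = T ∨ F = T
(¬P → ¬S) → (Q ∨ R) = T → T = T
Hence S1 is true.

S2: This is ¬(¬R ↓ P).

¬R = ¬F = T
¬R ↓ P = T ↓ T = F
¬(¬R ↓ P) = ¬F = T
So S2 is true.

S3: In symbols: (S ↓ ¬Q) ↑ R

¬Q = ¬T = F
S ↓ ¬Q = T ↓ F = F
(S ↓ ¬Q) ↑ R = F ↑ F = T
Thus S3 is true.

Count: 3.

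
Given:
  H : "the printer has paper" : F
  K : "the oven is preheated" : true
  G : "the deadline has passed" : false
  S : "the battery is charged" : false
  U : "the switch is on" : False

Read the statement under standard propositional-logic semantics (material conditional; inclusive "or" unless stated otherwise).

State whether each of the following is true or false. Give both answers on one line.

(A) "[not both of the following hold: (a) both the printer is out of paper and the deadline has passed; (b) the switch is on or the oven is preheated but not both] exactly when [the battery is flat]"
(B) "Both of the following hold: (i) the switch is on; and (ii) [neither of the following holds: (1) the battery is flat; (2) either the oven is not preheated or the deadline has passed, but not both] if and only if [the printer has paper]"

(A): In symbols: ((not H and G) nand (U xor K)) iff not S

not H = not False = True
not H and G = True and False = False
U xor K = False xor True = True
(not H and G) nand (U xor K) = False nand True = True
not S = not False = True
((not H and G) nand (U xor K)) iff not S = True iff True = True
Thus (A) is true.

(B): Formalization: U and ((not S nor (not K xor G)) iff H)

not S = not False = True
not K = not True = False
not K xor G = False xor False = False
not S nor (not K xor G) = True nor False = False
(not S nor (not K xor G)) iff H = False iff False = True
U and ((not S nor (not K xor G)) iff H) = False and True = False
So (B) is false.

(A) true, (B) false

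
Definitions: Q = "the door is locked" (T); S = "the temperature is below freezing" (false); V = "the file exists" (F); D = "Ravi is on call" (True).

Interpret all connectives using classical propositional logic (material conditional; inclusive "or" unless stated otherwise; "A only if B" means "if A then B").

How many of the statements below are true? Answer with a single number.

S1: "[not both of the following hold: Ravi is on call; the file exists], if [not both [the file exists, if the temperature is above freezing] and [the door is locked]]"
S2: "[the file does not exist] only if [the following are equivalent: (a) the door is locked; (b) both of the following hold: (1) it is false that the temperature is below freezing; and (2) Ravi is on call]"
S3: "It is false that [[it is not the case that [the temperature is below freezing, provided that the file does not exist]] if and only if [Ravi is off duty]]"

S1: This is ((~S -> V) nand Q) -> (D nand V).

~S = ~F = T
~S -> V = T -> F = F
(~S -> V) nand Q = F nand T = T
D nand V = T nand F = T
((~S -> V) nand Q) -> (D nand V) = T -> T = T
Thus S1 is true.

S2: This is ~V -> (Q <-> (~S & D)).

~V = ~F = T
~S = ~F = T
~S & D = T & T = T
Q <-> (~S & D) = T <-> T = T
~V -> (Q <-> (~S & D)) = T -> T = T
So S2 is true.

S3: In symbols: ~(~(~V -> S) <-> ~D)

~V = ~F = T
~V -> S = T -> F = F
~(~V -> S) = ~F = T
~D = ~T = F
~(~V -> S) <-> ~D = T <-> F = F
~(~(~V -> S) <-> ~D) = ~F = T
So S3 is true.

3 of the 3 statements are true (S1, S2, S3).

3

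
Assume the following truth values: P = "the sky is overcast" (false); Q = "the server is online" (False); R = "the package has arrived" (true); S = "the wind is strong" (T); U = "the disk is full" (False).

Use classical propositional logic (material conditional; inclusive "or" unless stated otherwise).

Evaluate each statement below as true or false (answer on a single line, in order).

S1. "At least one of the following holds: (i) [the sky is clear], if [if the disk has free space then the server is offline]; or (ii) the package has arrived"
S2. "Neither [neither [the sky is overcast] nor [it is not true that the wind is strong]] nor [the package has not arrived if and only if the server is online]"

S1: Parsed as ((~U -> ~Q) -> ~P) | R

~U = ~F = T
~Q = ~F = T
~U -> ~Q = T -> T = T
~P = ~F = T
(~U -> ~Q) -> ~P = T -> T = T
((~U -> ~Q) -> ~P) | R = T | T = T
Thus S1 is true.

S2: Formalization: (P nor ~S) nor (~R <-> Q)

~S = ~T = F
P nor ~S = F nor F = T
~R = ~T = F
~R <-> Q = F <-> F = T
(P nor ~S) nor (~R <-> Q) = T nor T = F
So S2 is false.

S1 T; S2 F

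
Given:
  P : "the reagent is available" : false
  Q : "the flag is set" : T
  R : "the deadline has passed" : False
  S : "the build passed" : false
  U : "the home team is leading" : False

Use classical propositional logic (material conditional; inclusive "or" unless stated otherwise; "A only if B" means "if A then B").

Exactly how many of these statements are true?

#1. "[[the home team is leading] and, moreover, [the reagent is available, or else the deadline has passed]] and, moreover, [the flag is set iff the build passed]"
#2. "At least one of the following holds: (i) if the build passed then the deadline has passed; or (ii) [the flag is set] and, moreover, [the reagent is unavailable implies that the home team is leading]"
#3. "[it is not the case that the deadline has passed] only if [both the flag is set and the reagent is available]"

1

#1: Formalization: (U and (P or R)) and (Q iff S)

P or R = False or False = False
U and (P or R) = False and False = False
Q iff S = True iff False = False
(U and (P or R)) and (Q iff S) = False and False = False
Thus #1 is false.

#2: Parsed as (S -> R) or (Q and (not P -> U))

S -> R = False -> False = True
not P = not False = True
not P -> U = True -> False = False
Q and (not P -> U) = True and False = False
(S -> R) or (Q and (not P -> U)) = True or False = True
Thus #2 is true.

#3: In symbols: not R -> (Q and P)

not R = not False = True
Q and P = True and False = False
not R -> (Q and P) = True -> False = False
Hence #3 is false.

True statements: 1.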